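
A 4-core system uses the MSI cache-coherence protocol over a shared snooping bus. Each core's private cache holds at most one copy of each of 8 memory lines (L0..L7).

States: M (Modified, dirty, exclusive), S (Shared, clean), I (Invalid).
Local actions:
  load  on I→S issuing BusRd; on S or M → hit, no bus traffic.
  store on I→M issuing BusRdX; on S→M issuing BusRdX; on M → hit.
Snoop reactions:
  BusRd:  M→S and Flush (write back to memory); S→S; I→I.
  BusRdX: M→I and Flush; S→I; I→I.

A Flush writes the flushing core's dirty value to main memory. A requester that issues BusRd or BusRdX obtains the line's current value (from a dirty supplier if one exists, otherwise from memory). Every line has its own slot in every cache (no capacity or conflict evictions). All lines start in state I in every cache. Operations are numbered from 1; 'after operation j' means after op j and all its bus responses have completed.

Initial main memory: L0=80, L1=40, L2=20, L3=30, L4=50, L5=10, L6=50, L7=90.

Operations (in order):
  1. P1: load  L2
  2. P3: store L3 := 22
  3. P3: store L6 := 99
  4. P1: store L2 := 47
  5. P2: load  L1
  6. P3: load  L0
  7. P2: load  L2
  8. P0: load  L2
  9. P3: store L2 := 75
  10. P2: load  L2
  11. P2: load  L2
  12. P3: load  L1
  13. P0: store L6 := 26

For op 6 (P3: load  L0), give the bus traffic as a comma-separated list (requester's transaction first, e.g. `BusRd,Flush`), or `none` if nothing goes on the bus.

bus = BusRd

  op1 P1: load  L2 → I/S/I/I on L2; bus BusRd; mem=20
  op2 P3: store L3 := 22 → I/I/I/M on L3; bus BusRdX; mem=30
  op3 P3: store L6 := 99 → I/I/I/M on L6; bus BusRdX; mem=50
  op4 P1: store L2 := 47 → I/M/I/I on L2; bus BusRdX; mem=20
  op5 P2: load  L1 → I/I/S/I on L1; bus BusRd; mem=40
  op6 P3: load  L0 → I/I/I/S on L0; bus BusRd; mem=80
  op7 P2: load  L2 → I/S/S/I on L2; bus BusRd Flush; mem=47
  op8 P0: load  L2 → S/S/S/I on L2; bus BusRd; mem=47
  op9 P3: store L2 := 75 → I/I/I/M on L2; bus BusRdX; mem=47
  op10 P2: load  L2 → I/I/S/S on L2; bus BusRd Flush; mem=75
  op11 P2: load  L2 → I/I/S/S on L2; bus (none); mem=75
  op12 P3: load  L1 → I/I/S/S on L1; bus BusRd; mem=40
  op13 P0: store L6 := 26 → M/I/I/I on L6; bus BusRdX Flush; mem=99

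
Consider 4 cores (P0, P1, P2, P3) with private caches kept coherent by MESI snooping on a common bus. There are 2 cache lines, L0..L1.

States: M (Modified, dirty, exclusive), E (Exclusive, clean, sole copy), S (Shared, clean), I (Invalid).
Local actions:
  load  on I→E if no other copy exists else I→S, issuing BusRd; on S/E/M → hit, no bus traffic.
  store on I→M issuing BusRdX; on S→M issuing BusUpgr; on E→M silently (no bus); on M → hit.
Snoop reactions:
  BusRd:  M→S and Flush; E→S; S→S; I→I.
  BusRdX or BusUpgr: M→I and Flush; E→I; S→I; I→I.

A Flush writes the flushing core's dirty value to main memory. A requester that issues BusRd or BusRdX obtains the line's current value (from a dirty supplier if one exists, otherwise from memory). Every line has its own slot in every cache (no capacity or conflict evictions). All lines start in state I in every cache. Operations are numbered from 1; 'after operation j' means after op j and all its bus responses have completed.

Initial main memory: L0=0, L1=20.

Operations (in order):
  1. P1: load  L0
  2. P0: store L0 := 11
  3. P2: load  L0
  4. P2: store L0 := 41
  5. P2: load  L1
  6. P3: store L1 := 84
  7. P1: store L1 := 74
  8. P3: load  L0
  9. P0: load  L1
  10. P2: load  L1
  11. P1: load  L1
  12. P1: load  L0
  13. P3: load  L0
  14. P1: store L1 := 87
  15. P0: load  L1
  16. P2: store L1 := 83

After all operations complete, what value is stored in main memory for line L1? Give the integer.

memory[L1] = 87

[1] P1: load  L0 | P0:I, P1:E(0), P2:I, P3:I | bus: BusRd
[2] P0: store L0 := 11 | P0:M(11), P1:I, P2:I, P3:I | bus: BusRdX
[3] P2: load  L0 | P0:S(11), P1:I, P2:S(11), P3:I | bus: BusRd,Flush
[4] P2: store L0 := 41 | P0:I, P1:I, P2:M(41), P3:I | bus: BusUpgr
[5] P2: load  L1 | P0:I, P1:I, P2:E(20), P3:I | bus: BusRd
[6] P3: store L1 := 84 | P0:I, P1:I, P2:I, P3:M(84) | bus: BusRdX
[7] P1: store L1 := 74 | P0:I, P1:M(74), P2:I, P3:I | bus: BusRdX,Flush
[8] P3: load  L0 | P0:I, P1:I, P2:S(41), P3:S(41) | bus: BusRd,Flush
[9] P0: load  L1 | P0:S(74), P1:S(74), P2:I, P3:I | bus: BusRd,Flush
[10] P2: load  L1 | P0:S(74), P1:S(74), P2:S(74), P3:I | bus: BusRd
[11] P1: load  L1 | P0:S(74), P1:S(74), P2:S(74), P3:I | bus: none
[12] P1: load  L0 | P0:I, P1:S(41), P2:S(41), P3:S(41) | bus: BusRd
[13] P3: load  L0 | P0:I, P1:S(41), P2:S(41), P3:S(41) | bus: none
[14] P1: store L1 := 87 | P0:I, P1:M(87), P2:I, P3:I | bus: BusUpgr
[15] P0: load  L1 | P0:S(87), P1:S(87), P2:I, P3:I | bus: BusRd,Flush
[16] P2: store L1 := 83 | P0:I, P1:I, P2:M(83), P3:I | bus: BusRdX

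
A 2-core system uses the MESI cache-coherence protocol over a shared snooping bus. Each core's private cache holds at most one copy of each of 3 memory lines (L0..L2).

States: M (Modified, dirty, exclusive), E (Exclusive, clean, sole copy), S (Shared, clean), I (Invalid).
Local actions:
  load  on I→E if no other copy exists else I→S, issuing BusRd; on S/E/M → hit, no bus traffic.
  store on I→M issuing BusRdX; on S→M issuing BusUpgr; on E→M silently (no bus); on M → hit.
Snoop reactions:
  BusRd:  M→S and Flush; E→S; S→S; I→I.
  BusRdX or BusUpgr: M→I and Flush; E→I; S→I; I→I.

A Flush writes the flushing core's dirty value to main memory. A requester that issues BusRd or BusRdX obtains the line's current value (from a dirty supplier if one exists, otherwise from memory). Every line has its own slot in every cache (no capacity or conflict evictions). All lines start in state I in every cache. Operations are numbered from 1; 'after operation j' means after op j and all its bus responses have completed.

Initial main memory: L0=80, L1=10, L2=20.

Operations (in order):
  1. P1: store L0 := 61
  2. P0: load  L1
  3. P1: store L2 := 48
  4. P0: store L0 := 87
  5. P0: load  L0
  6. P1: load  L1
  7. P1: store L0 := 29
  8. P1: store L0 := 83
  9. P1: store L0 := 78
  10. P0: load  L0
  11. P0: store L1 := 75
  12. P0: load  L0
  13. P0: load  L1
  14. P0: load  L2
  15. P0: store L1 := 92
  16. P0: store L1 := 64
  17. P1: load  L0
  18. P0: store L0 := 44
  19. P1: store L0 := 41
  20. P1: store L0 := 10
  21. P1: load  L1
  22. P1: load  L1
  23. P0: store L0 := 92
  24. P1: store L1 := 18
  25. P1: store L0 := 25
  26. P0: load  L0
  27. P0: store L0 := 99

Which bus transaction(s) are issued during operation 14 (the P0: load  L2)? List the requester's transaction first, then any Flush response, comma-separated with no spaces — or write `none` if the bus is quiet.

step 1: P1: store L0 := 61  ⟶  IM  (L0)  txn=BusRdX  M[L0]=80
step 2: P0: load  L1  ⟶  EI  (L1)  txn=BusRd  M[L1]=10
step 3: P1: store L2 := 48  ⟶  IM  (L2)  txn=BusRdX  M[L2]=20
step 4: P0: store L0 := 87  ⟶  MI  (L0)  txn=BusRdX+Flush  M[L0]=61
step 5: P0: load  L0  ⟶  MI  (L0)  txn=∅  M[L0]=61
step 6: P1: load  L1  ⟶  SS  (L1)  txn=BusRd  M[L1]=10
step 7: P1: store L0 := 29  ⟶  IM  (L0)  txn=BusRdX+Flush  M[L0]=87
step 8: P1: store L0 := 83  ⟶  IM  (L0)  txn=∅  M[L0]=87
step 9: P1: store L0 := 78  ⟶  IM  (L0)  txn=∅  M[L0]=87
step 10: P0: load  L0  ⟶  SS  (L0)  txn=BusRd+Flush  M[L0]=78
step 11: P0: store L1 := 75  ⟶  MI  (L1)  txn=BusUpgr  M[L1]=10
step 12: P0: load  L0  ⟶  SS  (L0)  txn=∅  M[L0]=78
step 13: P0: load  L1  ⟶  MI  (L1)  txn=∅  M[L1]=10
step 14: P0: load  L2  ⟶  SS  (L2)  txn=BusRd+Flush  M[L2]=48
step 15: P0: store L1 := 92  ⟶  MI  (L1)  txn=∅  M[L1]=10
step 16: P0: store L1 := 64  ⟶  MI  (L1)  txn=∅  M[L1]=10
step 17: P1: load  L0  ⟶  SS  (L0)  txn=∅  M[L0]=78
step 18: P0: store L0 := 44  ⟶  MI  (L0)  txn=BusUpgr  M[L0]=78
step 19: P1: store L0 := 41  ⟶  IM  (L0)  txn=BusRdX+Flush  M[L0]=44
step 20: P1: store L0 := 10  ⟶  IM  (L0)  txn=∅  M[L0]=44
step 21: P1: load  L1  ⟶  SS  (L1)  txn=BusRd+Flush  M[L1]=64
step 22: P1: load  L1  ⟶  SS  (L1)  txn=∅  M[L1]=64
step 23: P0: store L0 := 92  ⟶  MI  (L0)  txn=BusRdX+Flush  M[L0]=10
step 24: P1: store L1 := 18  ⟶  IM  (L1)  txn=BusUpgr  M[L1]=64
step 25: P1: store L0 := 25  ⟶  IM  (L0)  txn=BusRdX+Flush  M[L0]=92
step 26: P0: load  L0  ⟶  SS  (L0)  txn=BusRd+Flush  M[L0]=25
step 27: P0: store L0 := 99  ⟶  MI  (L0)  txn=BusUpgr  M[L0]=25

bus = BusRd,Flush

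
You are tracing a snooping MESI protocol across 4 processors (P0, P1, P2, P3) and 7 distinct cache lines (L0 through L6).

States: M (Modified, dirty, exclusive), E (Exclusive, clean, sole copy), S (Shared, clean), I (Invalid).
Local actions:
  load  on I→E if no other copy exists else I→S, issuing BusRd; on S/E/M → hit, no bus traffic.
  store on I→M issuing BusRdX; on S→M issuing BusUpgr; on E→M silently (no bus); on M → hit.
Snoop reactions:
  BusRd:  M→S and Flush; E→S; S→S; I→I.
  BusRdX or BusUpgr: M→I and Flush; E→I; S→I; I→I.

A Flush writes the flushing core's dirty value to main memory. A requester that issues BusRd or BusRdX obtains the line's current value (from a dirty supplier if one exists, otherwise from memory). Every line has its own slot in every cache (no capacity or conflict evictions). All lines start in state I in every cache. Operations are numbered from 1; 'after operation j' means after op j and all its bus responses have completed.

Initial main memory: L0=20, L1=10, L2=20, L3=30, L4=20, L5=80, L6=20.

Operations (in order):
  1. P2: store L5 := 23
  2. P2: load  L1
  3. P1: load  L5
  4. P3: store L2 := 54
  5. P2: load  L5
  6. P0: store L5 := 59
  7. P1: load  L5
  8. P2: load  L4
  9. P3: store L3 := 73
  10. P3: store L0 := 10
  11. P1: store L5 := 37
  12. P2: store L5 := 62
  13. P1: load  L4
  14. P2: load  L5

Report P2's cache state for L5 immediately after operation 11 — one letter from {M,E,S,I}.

[1] P2: store L5 := 23 | P0:I, P1:I, P2:M(23), P3:I | bus: BusRdX
[2] P2: load  L1 | P0:I, P1:I, P2:E(10), P3:I | bus: BusRd
[3] P1: load  L5 | P0:I, P1:S(23), P2:S(23), P3:I | bus: BusRd,Flush
[4] P3: store L2 := 54 | P0:I, P1:I, P2:I, P3:M(54) | bus: BusRdX
[5] P2: load  L5 | P0:I, P1:S(23), P2:S(23), P3:I | bus: none
[6] P0: store L5 := 59 | P0:M(59), P1:I, P2:I, P3:I | bus: BusRdX
[7] P1: load  L5 | P0:S(59), P1:S(59), P2:I, P3:I | bus: BusRd,Flush
[8] P2: load  L4 | P0:I, P1:I, P2:E(20), P3:I | bus: BusRd
[9] P3: store L3 := 73 | P0:I, P1:I, P2:I, P3:M(73) | bus: BusRdX
[10] P3: store L0 := 10 | P0:I, P1:I, P2:I, P3:M(10) | bus: BusRdX
[11] P1: store L5 := 37 | P0:I, P1:M(37), P2:I, P3:I | bus: BusUpgr
[12] P2: store L5 := 62 | P0:I, P1:I, P2:M(62), P3:I | bus: BusRdX,Flush
[13] P1: load  L4 | P0:I, P1:S(20), P2:S(20), P3:I | bus: BusRd
[14] P2: load  L5 | P0:I, P1:I, P2:M(62), P3:I | bus: none

state = I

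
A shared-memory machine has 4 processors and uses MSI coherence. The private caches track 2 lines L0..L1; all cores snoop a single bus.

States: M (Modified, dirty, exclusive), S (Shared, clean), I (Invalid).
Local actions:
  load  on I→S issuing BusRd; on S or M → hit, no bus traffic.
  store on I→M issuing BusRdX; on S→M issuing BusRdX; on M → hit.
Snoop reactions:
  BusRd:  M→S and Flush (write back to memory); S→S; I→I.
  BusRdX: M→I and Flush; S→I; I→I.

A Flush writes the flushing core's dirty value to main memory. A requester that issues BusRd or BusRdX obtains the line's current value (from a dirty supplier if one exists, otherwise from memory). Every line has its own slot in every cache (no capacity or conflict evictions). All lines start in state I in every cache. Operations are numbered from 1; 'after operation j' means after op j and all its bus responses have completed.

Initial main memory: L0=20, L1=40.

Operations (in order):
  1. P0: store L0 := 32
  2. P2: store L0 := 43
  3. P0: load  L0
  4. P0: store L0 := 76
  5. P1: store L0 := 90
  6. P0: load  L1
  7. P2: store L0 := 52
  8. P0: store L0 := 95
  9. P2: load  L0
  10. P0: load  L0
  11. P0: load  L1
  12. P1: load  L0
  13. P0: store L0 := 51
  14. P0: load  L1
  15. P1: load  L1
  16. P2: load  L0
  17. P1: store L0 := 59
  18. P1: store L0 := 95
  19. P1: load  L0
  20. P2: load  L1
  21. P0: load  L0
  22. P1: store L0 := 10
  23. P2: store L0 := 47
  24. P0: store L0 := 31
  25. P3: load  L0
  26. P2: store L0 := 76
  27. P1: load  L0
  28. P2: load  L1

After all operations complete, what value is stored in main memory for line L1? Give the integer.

memory[L1] = 40

1. P0: store L0 := 32  bus=[BusRdX]  L0: P0=M P1=I P2=I P3=I  mem[L0]=20
2. P2: store L0 := 43  bus=[BusRdX,Flush]  L0: P0=I P1=I P2=M P3=I  mem[L0]=32
3. P0: load  L0  bus=[BusRd,Flush]  L0: P0=S P1=I P2=S P3=I  mem[L0]=43
4. P0: store L0 := 76  bus=[BusRdX]  L0: P0=M P1=I P2=I P3=I  mem[L0]=43
5. P1: store L0 := 90  bus=[BusRdX,Flush]  L0: P0=I P1=M P2=I P3=I  mem[L0]=76
6. P0: load  L1  bus=[BusRd]  L1: P0=S P1=I P2=I P3=I  mem[L1]=40
7. P2: store L0 := 52  bus=[BusRdX,Flush]  L0: P0=I P1=I P2=M P3=I  mem[L0]=90
8. P0: store L0 := 95  bus=[BusRdX,Flush]  L0: P0=M P1=I P2=I P3=I  mem[L0]=52
9. P2: load  L0  bus=[BusRd,Flush]  L0: P0=S P1=I P2=S P3=I  mem[L0]=95
10. P0: load  L0  bus=[-]  L0: P0=S P1=I P2=S P3=I  mem[L0]=95
11. P0: load  L1  bus=[-]  L1: P0=S P1=I P2=I P3=I  mem[L1]=40
12. P1: load  L0  bus=[BusRd]  L0: P0=S P1=S P2=S P3=I  mem[L0]=95
13. P0: store L0 := 51  bus=[BusRdX]  L0: P0=M P1=I P2=I P3=I  mem[L0]=95
14. P0: load  L1  bus=[-]  L1: P0=S P1=I P2=I P3=I  mem[L1]=40
15. P1: load  L1  bus=[BusRd]  L1: P0=S P1=S P2=I P3=I  mem[L1]=40
16. P2: load  L0  bus=[BusRd,Flush]  L0: P0=S P1=I P2=S P3=I  mem[L0]=51
17. P1: store L0 := 59  bus=[BusRdX]  L0: P0=I P1=M P2=I P3=I  mem[L0]=51
18. P1: store L0 := 95  bus=[-]  L0: P0=I P1=M P2=I P3=I  mem[L0]=51
19. P1: load  L0  bus=[-]  L0: P0=I P1=M P2=I P3=I  mem[L0]=51
20. P2: load  L1  bus=[BusRd]  L1: P0=S P1=S P2=S P3=I  mem[L1]=40
21. P0: load  L0  bus=[BusRd,Flush]  L0: P0=S P1=S P2=I P3=I  mem[L0]=95
22. P1: store L0 := 10  bus=[BusRdX]  L0: P0=I P1=M P2=I P3=I  mem[L0]=95
23. P2: store L0 := 47  bus=[BusRdX,Flush]  L0: P0=I P1=I P2=M P3=I  mem[L0]=10
24. P0: store L0 := 31  bus=[BusRdX,Flush]  L0: P0=M P1=I P2=I P3=I  mem[L0]=47
25. P3: load  L0  bus=[BusRd,Flush]  L0: P0=S P1=I P2=I P3=S  mem[L0]=31
26. P2: store L0 := 76  bus=[BusRdX]  L0: P0=I P1=I P2=M P3=I  mem[L0]=31
27. P1: load  L0  bus=[BusRd,Flush]  L0: P0=I P1=S P2=S P3=I  mem[L0]=76
28. P2: load  L1  bus=[-]  L1: P0=S P1=S P2=S P3=I  mem[L1]=40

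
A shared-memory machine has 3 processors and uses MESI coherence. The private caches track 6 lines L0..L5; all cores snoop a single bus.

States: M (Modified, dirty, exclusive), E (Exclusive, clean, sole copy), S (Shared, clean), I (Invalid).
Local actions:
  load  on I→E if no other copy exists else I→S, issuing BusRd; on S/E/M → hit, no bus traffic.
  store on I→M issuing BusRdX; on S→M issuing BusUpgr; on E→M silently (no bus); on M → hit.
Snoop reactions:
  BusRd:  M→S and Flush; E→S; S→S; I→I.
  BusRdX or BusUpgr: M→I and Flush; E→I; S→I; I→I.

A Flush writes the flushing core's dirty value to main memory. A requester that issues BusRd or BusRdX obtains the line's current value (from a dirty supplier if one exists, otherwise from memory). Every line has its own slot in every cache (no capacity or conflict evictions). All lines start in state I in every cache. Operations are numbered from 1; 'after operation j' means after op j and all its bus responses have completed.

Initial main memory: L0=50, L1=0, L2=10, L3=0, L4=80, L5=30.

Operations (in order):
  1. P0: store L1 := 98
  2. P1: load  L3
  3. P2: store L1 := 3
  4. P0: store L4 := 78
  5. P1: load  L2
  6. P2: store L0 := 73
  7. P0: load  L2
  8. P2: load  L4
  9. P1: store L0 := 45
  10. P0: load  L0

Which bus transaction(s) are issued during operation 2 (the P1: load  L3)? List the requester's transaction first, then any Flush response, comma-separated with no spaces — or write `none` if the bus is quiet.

bus = BusRd

[1] P0: store L1 := 98 | P0:M(98), P1:I, P2:I | bus: BusRdX
[2] P1: load  L3 | P0:I, P1:E(0), P2:I | bus: BusRd
[3] P2: store L1 := 3 | P0:I, P1:I, P2:M(3) | bus: BusRdX,Flush
[4] P0: store L4 := 78 | P0:M(78), P1:I, P2:I | bus: BusRdX
[5] P1: load  L2 | P0:I, P1:E(10), P2:I | bus: BusRd
[6] P2: store L0 := 73 | P0:I, P1:I, P2:M(73) | bus: BusRdX
[7] P0: load  L2 | P0:S(10), P1:S(10), P2:I | bus: BusRd
[8] P2: load  L4 | P0:S(78), P1:I, P2:S(78) | bus: BusRd,Flush
[9] P1: store L0 := 45 | P0:I, P1:M(45), P2:I | bus: BusRdX,Flush
[10] P0: load  L0 | P0:S(45), P1:S(45), P2:I | bus: BusRd,Flush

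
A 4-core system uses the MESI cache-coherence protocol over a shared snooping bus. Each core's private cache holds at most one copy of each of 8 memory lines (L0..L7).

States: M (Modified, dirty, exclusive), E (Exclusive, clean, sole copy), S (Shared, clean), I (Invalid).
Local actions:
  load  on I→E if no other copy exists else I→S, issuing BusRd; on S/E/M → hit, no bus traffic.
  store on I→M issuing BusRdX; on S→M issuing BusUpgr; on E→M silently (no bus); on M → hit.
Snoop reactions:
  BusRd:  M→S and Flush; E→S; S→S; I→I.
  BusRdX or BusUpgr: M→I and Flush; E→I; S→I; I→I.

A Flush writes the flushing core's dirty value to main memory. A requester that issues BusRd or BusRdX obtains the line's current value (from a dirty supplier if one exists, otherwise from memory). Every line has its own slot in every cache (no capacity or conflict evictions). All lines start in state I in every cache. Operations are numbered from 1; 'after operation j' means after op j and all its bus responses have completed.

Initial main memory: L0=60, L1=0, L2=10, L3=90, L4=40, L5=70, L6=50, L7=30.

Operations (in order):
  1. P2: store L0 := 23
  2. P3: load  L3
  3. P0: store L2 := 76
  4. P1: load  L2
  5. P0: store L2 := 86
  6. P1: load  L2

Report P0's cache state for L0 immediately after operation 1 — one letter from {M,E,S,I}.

step 1: P2: store L0 := 23  ⟶  IIMI  (L0)  txn=BusRdX  M[L0]=60
step 2: P3: load  L3  ⟶  IIIE  (L3)  txn=BusRd  M[L3]=90
step 3: P0: store L2 := 76  ⟶  MIII  (L2)  txn=BusRdX  M[L2]=10
step 4: P1: load  L2  ⟶  SSII  (L2)  txn=BusRd+Flush  M[L2]=76
step 5: P0: store L2 := 86  ⟶  MIII  (L2)  txn=BusUpgr  M[L2]=76
step 6: P1: load  L2  ⟶  SSII  (L2)  txn=BusRd+Flush  M[L2]=86

state = I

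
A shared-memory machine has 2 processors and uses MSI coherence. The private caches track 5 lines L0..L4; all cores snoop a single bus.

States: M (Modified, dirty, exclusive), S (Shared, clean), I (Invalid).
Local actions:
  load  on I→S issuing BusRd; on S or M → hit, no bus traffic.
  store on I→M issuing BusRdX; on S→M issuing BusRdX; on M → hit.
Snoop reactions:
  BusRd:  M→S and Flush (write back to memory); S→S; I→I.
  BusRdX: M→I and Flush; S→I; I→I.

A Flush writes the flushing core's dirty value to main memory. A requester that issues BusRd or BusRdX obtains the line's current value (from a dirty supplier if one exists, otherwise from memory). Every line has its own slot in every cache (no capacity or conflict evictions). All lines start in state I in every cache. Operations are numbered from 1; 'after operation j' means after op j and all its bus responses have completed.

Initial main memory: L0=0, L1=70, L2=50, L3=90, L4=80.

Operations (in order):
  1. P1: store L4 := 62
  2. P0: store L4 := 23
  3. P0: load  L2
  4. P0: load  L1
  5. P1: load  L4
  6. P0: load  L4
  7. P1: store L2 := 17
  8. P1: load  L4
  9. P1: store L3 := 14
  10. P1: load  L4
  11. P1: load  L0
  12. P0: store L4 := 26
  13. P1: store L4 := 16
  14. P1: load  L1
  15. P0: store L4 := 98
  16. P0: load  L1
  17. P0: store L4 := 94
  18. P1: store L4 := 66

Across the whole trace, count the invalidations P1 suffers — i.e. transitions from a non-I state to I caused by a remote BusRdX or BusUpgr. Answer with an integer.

invalidations = 3

step 1: P1: store L4 := 62  ⟶  IM  (L4)  txn=BusRdX  M[L4]=80
step 2: P0: store L4 := 23  ⟶  MI  (L4)  txn=BusRdX+Flush  M[L4]=62
step 3: P0: load  L2  ⟶  SI  (L2)  txn=BusRd  M[L2]=50
step 4: P0: load  L1  ⟶  SI  (L1)  txn=BusRd  M[L1]=70
step 5: P1: load  L4  ⟶  SS  (L4)  txn=BusRd+Flush  M[L4]=23
step 6: P0: load  L4  ⟶  SS  (L4)  txn=∅  M[L4]=23
step 7: P1: store L2 := 17  ⟶  IM  (L2)  txn=BusRdX  M[L2]=50
step 8: P1: load  L4  ⟶  SS  (L4)  txn=∅  M[L4]=23
step 9: P1: store L3 := 14  ⟶  IM  (L3)  txn=BusRdX  M[L3]=90
step 10: P1: load  L4  ⟶  SS  (L4)  txn=∅  M[L4]=23
step 11: P1: load  L0  ⟶  IS  (L0)  txn=BusRd  M[L0]=0
step 12: P0: store L4 := 26  ⟶  MI  (L4)  txn=BusRdX  M[L4]=23
step 13: P1: store L4 := 16  ⟶  IM  (L4)  txn=BusRdX+Flush  M[L4]=26
step 14: P1: load  L1  ⟶  SS  (L1)  txn=BusRd  M[L1]=70
step 15: P0: store L4 := 98  ⟶  MI  (L4)  txn=BusRdX+Flush  M[L4]=16
step 16: P0: load  L1  ⟶  SS  (L1)  txn=∅  M[L1]=70
step 17: P0: store L4 := 94  ⟶  MI  (L4)  txn=∅  M[L4]=16
step 18: P1: store L4 := 66  ⟶  IM  (L4)  txn=BusRdX+Flush  M[L4]=94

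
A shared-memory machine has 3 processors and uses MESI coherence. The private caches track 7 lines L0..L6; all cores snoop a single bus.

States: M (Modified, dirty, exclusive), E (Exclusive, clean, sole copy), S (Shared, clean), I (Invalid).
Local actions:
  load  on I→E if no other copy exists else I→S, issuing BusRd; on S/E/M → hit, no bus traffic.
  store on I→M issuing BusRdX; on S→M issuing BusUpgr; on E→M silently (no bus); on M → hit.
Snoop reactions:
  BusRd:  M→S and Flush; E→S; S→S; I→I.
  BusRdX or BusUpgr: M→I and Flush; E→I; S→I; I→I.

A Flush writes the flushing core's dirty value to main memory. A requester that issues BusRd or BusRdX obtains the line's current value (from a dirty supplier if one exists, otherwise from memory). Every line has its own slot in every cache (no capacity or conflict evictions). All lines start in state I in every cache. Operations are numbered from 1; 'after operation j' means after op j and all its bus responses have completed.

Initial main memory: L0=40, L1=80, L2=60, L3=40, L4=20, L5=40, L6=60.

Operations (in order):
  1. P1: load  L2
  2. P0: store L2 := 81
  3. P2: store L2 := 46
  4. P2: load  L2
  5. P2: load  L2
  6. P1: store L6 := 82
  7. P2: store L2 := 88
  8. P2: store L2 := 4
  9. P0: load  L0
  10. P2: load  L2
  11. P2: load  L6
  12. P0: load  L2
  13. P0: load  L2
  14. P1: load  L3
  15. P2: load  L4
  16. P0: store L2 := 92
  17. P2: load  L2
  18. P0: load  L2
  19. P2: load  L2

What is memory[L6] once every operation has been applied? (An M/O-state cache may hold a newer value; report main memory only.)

memory[L6] = 82

step 1: P1: load  L2  ⟶  IEI  (L2)  txn=BusRd  M[L2]=60
step 2: P0: store L2 := 81  ⟶  MII  (L2)  txn=BusRdX  M[L2]=60
step 3: P2: store L2 := 46  ⟶  IIM  (L2)  txn=BusRdX+Flush  M[L2]=81
step 4: P2: load  L2  ⟶  IIM  (L2)  txn=∅  M[L2]=81
step 5: P2: load  L2  ⟶  IIM  (L2)  txn=∅  M[L2]=81
step 6: P1: store L6 := 82  ⟶  IMI  (L6)  txn=BusRdX  M[L6]=60
step 7: P2: store L2 := 88  ⟶  IIM  (L2)  txn=∅  M[L2]=81
step 8: P2: store L2 := 4  ⟶  IIM  (L2)  txn=∅  M[L2]=81
step 9: P0: load  L0  ⟶  EII  (L0)  txn=BusRd  M[L0]=40
step 10: P2: load  L2  ⟶  IIM  (L2)  txn=∅  M[L2]=81
step 11: P2: load  L6  ⟶  ISS  (L6)  txn=BusRd+Flush  M[L6]=82
step 12: P0: load  L2  ⟶  SIS  (L2)  txn=BusRd+Flush  M[L2]=4
step 13: P0: load  L2  ⟶  SIS  (L2)  txn=∅  M[L2]=4
step 14: P1: load  L3  ⟶  IEI  (L3)  txn=BusRd  M[L3]=40
step 15: P2: load  L4  ⟶  IIE  (L4)  txn=BusRd  M[L4]=20
step 16: P0: store L2 := 92  ⟶  MII  (L2)  txn=BusUpgr  M[L2]=4
step 17: P2: load  L2  ⟶  SIS  (L2)  txn=BusRd+Flush  M[L2]=92
step 18: P0: load  L2  ⟶  SIS  (L2)  txn=∅  M[L2]=92
step 19: P2: load  L2  ⟶  SIS  (L2)  txn=∅  M[L2]=92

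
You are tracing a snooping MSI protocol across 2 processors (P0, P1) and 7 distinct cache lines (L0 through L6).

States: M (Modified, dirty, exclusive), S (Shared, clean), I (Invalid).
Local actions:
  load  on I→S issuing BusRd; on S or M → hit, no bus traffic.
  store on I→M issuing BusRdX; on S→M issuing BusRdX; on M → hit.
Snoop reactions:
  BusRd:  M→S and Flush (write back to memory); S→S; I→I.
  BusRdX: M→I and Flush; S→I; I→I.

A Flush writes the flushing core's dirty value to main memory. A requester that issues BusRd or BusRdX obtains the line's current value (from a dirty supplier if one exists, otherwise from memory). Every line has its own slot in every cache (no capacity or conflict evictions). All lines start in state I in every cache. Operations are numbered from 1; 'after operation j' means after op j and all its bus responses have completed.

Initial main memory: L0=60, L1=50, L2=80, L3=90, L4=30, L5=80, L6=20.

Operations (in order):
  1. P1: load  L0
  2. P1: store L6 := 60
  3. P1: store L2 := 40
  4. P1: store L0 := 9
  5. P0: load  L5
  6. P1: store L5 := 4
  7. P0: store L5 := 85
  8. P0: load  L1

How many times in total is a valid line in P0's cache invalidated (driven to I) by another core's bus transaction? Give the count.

  op1 P1: load  L0 → I/S on L0; bus BusRd; mem=60
  op2 P1: store L6 := 60 → I/M on L6; bus BusRdX; mem=20
  op3 P1: store L2 := 40 → I/M on L2; bus BusRdX; mem=80
  op4 P1: store L0 := 9 → I/M on L0; bus BusRdX; mem=60
  op5 P0: load  L5 → S/I on L5; bus BusRd; mem=80
  op6 P1: store L5 := 4 → I/M on L5; bus BusRdX; mem=80
  op7 P0: store L5 := 85 → M/I on L5; bus BusRdX Flush; mem=4
  op8 P0: load  L1 → S/I on L1; bus BusRd; mem=50

invalidations = 1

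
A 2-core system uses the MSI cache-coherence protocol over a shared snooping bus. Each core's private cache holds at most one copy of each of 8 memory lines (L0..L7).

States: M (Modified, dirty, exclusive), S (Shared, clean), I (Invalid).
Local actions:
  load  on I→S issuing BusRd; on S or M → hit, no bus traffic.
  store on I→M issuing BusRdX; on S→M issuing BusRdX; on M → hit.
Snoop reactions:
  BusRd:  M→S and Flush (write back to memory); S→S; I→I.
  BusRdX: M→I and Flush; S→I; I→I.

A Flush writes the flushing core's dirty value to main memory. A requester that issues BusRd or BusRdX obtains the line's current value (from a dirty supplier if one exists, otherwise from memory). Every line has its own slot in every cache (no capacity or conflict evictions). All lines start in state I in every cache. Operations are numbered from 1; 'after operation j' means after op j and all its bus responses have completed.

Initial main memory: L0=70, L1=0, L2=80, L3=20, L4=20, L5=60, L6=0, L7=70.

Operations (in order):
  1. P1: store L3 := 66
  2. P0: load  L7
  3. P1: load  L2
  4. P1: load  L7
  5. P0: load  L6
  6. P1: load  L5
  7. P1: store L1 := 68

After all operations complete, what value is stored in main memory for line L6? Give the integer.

[1] P1: store L3 := 66 | P0:I, P1:M(66) | bus: BusRdX
[2] P0: load  L7 | P0:S(70), P1:I | bus: BusRd
[3] P1: load  L2 | P0:I, P1:S(80) | bus: BusRd
[4] P1: load  L7 | P0:S(70), P1:S(70) | bus: BusRd
[5] P0: load  L6 | P0:S(0), P1:I | bus: BusRd
[6] P1: load  L5 | P0:I, P1:S(60) | bus: BusRd
[7] P1: store L1 := 68 | P0:I, P1:M(68) | bus: BusRdX

memory[L6] = 0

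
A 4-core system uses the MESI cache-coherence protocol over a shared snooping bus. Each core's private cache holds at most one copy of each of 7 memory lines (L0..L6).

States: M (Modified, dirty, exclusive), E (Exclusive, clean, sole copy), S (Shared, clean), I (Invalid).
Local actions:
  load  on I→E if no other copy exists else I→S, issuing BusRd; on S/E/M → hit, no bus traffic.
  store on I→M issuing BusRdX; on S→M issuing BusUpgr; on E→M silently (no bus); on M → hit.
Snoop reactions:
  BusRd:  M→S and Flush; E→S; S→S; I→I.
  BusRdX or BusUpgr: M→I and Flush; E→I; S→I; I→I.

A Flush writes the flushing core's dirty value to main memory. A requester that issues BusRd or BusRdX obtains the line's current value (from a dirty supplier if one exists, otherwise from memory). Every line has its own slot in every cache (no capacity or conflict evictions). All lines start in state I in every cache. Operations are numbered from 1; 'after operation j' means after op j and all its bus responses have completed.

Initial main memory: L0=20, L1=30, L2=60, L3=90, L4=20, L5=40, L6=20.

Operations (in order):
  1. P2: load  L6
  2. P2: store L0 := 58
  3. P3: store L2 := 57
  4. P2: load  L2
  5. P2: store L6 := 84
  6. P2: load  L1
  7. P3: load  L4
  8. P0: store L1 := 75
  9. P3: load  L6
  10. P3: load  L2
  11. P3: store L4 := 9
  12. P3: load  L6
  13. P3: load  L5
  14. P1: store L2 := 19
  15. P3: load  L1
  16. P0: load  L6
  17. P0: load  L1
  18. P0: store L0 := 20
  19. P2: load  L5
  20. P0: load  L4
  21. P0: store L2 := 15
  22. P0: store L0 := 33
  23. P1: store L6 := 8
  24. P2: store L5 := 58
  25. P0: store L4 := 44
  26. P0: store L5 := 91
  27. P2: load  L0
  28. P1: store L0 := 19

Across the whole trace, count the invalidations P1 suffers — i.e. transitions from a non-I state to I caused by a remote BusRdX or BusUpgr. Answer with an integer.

invalidations = 1

step 1: P2: load  L6  ⟶  IIEI  (L6)  txn=BusRd  M[L6]=20
step 2: P2: store L0 := 58  ⟶  IIMI  (L0)  txn=BusRdX  M[L0]=20
step 3: P3: store L2 := 57  ⟶  IIIM  (L2)  txn=BusRdX  M[L2]=60
step 4: P2: load  L2  ⟶  IISS  (L2)  txn=BusRd+Flush  M[L2]=57
step 5: P2: store L6 := 84  ⟶  IIMI  (L6)  txn=∅  M[L6]=20
step 6: P2: load  L1  ⟶  IIEI  (L1)  txn=BusRd  M[L1]=30
step 7: P3: load  L4  ⟶  IIIE  (L4)  txn=BusRd  M[L4]=20
step 8: P0: store L1 := 75  ⟶  MIII  (L1)  txn=BusRdX  M[L1]=30
step 9: P3: load  L6  ⟶  IISS  (L6)  txn=BusRd+Flush  M[L6]=84
step 10: P3: load  L2  ⟶  IISS  (L2)  txn=∅  M[L2]=57
step 11: P3: store L4 := 9  ⟶  IIIM  (L4)  txn=∅  M[L4]=20
step 12: P3: load  L6  ⟶  IISS  (L6)  txn=∅  M[L6]=84
step 13: P3: load  L5  ⟶  IIIE  (L5)  txn=BusRd  M[L5]=40
step 14: P1: store L2 := 19  ⟶  IMII  (L2)  txn=BusRdX  M[L2]=57
step 15: P3: load  L1  ⟶  SIIS  (L1)  txn=BusRd+Flush  M[L1]=75
step 16: P0: load  L6  ⟶  SISS  (L6)  txn=BusRd  M[L6]=84
step 17: P0: load  L1  ⟶  SIIS  (L1)  txn=∅  M[L1]=75
step 18: P0: store L0 := 20  ⟶  MIII  (L0)  txn=BusRdX+Flush  M[L0]=58
step 19: P2: load  L5  ⟶  IISS  (L5)  txn=BusRd  M[L5]=40
step 20: P0: load  L4  ⟶  SIIS  (L4)  txn=BusRd+Flush  M[L4]=9
step 21: P0: store L2 := 15  ⟶  MIII  (L2)  txn=BusRdX+Flush  M[L2]=19
step 22: P0: store L0 := 33  ⟶  MIII  (L0)  txn=∅  M[L0]=58
step 23: P1: store L6 := 8  ⟶  IMII  (L6)  txn=BusRdX  M[L6]=84
step 24: P2: store L5 := 58  ⟶  IIMI  (L5)  txn=BusUpgr  M[L5]=40
step 25: P0: store L4 := 44  ⟶  MIII  (L4)  txn=BusUpgr  M[L4]=9
step 26: P0: store L5 := 91  ⟶  MIII  (L5)  txn=BusRdX+Flush  M[L5]=58
step 27: P2: load  L0  ⟶  SISI  (L0)  txn=BusRd+Flush  M[L0]=33
step 28: P1: store L0 := 19  ⟶  IMII  (L0)  txn=BusRdX  M[L0]=33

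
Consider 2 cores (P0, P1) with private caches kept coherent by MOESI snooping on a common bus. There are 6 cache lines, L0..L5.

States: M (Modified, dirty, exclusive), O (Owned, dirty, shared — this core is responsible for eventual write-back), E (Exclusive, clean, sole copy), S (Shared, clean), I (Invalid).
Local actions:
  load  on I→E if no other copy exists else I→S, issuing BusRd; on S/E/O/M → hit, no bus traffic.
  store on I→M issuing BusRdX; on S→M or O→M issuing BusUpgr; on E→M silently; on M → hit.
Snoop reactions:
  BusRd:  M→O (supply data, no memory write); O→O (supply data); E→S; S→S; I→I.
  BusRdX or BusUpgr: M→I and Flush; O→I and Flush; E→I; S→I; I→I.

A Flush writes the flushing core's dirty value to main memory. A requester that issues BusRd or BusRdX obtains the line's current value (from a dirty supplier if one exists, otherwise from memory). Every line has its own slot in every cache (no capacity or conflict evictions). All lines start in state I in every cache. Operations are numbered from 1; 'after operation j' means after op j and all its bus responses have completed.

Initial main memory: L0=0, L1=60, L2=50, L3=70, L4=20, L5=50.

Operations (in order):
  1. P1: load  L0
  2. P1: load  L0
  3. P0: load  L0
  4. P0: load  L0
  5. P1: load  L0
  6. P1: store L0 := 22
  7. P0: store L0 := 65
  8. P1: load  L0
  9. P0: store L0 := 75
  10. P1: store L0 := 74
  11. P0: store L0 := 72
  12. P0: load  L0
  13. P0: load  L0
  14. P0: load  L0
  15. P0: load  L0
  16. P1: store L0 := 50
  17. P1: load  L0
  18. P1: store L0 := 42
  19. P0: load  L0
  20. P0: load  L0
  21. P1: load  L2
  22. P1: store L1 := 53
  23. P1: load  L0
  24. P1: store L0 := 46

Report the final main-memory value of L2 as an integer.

1. P1: load  L0  bus=[BusRd]  L0: P0=I P1=E  mem[L0]=0
2. P1: load  L0  bus=[-]  L0: P0=I P1=E  mem[L0]=0
3. P0: load  L0  bus=[BusRd]  L0: P0=S P1=S  mem[L0]=0
4. P0: load  L0  bus=[-]  L0: P0=S P1=S  mem[L0]=0
5. P1: load  L0  bus=[-]  L0: P0=S P1=S  mem[L0]=0
6. P1: store L0 := 22  bus=[BusUpgr]  L0: P0=I P1=M  mem[L0]=0
7. P0: store L0 := 65  bus=[BusRdX,Flush]  L0: P0=M P1=I  mem[L0]=22
8. P1: load  L0  bus=[BusRd]  L0: P0=O P1=S  mem[L0]=22
9. P0: store L0 := 75  bus=[BusUpgr]  L0: P0=M P1=I  mem[L0]=22
10. P1: store L0 := 74  bus=[BusRdX,Flush]  L0: P0=I P1=M  mem[L0]=75
11. P0: store L0 := 72  bus=[BusRdX,Flush]  L0: P0=M P1=I  mem[L0]=74
12. P0: load  L0  bus=[-]  L0: P0=M P1=I  mem[L0]=74
13. P0: load  L0  bus=[-]  L0: P0=M P1=I  mem[L0]=74
14. P0: load  L0  bus=[-]  L0: P0=M P1=I  mem[L0]=74
15. P0: load  L0  bus=[-]  L0: P0=M P1=I  mem[L0]=74
16. P1: store L0 := 50  bus=[BusRdX,Flush]  L0: P0=I P1=M  mem[L0]=72
17. P1: load  L0  bus=[-]  L0: P0=I P1=M  mem[L0]=72
18. P1: store L0 := 42  bus=[-]  L0: P0=I P1=M  mem[L0]=72
19. P0: load  L0  bus=[BusRd]  L0: P0=S P1=O  mem[L0]=72
20. P0: load  L0  bus=[-]  L0: P0=S P1=O  mem[L0]=72
21. P1: load  L2  bus=[BusRd]  L2: P0=I P1=E  mem[L2]=50
22. P1: store L1 := 53  bus=[BusRdX]  L1: P0=I P1=M  mem[L1]=60
23. P1: load  L0  bus=[-]  L0: P0=S P1=O  mem[L0]=72
24. P1: store L0 := 46  bus=[BusUpgr]  L0: P0=I P1=M  mem[L0]=72

memory[L2] = 50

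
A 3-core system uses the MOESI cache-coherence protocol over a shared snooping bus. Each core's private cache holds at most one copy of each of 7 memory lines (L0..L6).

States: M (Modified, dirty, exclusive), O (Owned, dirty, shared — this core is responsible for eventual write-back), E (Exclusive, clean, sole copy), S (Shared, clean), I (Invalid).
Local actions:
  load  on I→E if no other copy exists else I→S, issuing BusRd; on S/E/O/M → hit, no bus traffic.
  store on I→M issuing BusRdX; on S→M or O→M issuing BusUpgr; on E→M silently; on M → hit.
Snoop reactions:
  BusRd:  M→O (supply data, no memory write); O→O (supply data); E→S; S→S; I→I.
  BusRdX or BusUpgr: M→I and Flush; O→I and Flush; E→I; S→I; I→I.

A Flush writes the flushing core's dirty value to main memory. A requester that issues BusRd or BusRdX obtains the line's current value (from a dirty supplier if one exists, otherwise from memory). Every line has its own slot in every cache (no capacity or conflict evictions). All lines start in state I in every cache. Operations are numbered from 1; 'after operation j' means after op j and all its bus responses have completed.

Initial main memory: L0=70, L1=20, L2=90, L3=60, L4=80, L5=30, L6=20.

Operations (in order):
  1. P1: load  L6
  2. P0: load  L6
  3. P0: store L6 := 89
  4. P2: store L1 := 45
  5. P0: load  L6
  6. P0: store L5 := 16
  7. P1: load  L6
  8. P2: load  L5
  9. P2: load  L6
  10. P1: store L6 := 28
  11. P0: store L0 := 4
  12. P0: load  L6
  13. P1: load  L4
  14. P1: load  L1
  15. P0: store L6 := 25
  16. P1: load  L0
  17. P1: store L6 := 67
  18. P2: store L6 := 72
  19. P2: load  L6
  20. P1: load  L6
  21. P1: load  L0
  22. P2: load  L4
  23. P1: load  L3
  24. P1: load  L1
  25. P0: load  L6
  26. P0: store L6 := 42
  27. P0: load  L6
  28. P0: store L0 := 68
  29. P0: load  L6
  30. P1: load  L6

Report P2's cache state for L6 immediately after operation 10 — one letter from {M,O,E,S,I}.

state = I

step 1: P1: load  L6  ⟶  IEI  (L6)  txn=BusRd  M[L6]=20
step 2: P0: load  L6  ⟶  SSI  (L6)  txn=BusRd  M[L6]=20
step 3: P0: store L6 := 89  ⟶  MII  (L6)  txn=BusUpgr  M[L6]=20
step 4: P2: store L1 := 45  ⟶  IIM  (L1)  txn=BusRdX  M[L1]=20
step 5: P0: load  L6  ⟶  MII  (L6)  txn=∅  M[L6]=20
step 6: P0: store L5 := 16  ⟶  MII  (L5)  txn=BusRdX  M[L5]=30
step 7: P1: load  L6  ⟶  OSI  (L6)  txn=BusRd  M[L6]=20
step 8: P2: load  L5  ⟶  OIS  (L5)  txn=BusRd  M[L5]=30
step 9: P2: load  L6  ⟶  OSS  (L6)  txn=BusRd  M[L6]=20
step 10: P1: store L6 := 28  ⟶  IMI  (L6)  txn=BusUpgr+Flush  M[L6]=89
step 11: P0: store L0 := 4  ⟶  MII  (L0)  txn=BusRdX  M[L0]=70
step 12: P0: load  L6  ⟶  SOI  (L6)  txn=BusRd  M[L6]=89
step 13: P1: load  L4  ⟶  IEI  (L4)  txn=BusRd  M[L4]=80
step 14: P1: load  L1  ⟶  ISO  (L1)  txn=BusRd  M[L1]=20
step 15: P0: store L6 := 25  ⟶  MII  (L6)  txn=BusUpgr+Flush  M[L6]=28
step 16: P1: load  L0  ⟶  OSI  (L0)  txn=BusRd  M[L0]=70
step 17: P1: store L6 := 67  ⟶  IMI  (L6)  txn=BusRdX+Flush  M[L6]=25
step 18: P2: store L6 := 72  ⟶  IIM  (L6)  txn=BusRdX+Flush  M[L6]=67
step 19: P2: load  L6  ⟶  IIM  (L6)  txn=∅  M[L6]=67
step 20: P1: load  L6  ⟶  ISO  (L6)  txn=BusRd  M[L6]=67
step 21: P1: load  L0  ⟶  OSI  (L0)  txn=∅  M[L0]=70
step 22: P2: load  L4  ⟶  ISS  (L4)  txn=BusRd  M[L4]=80
step 23: P1: load  L3  ⟶  IEI  (L3)  txn=BusRd  M[L3]=60
step 24: P1: load  L1  ⟶  ISO  (L1)  txn=∅  M[L1]=20
step 25: P0: load  L6  ⟶  SSO  (L6)  txn=BusRd  M[L6]=67
step 26: P0: store L6 := 42  ⟶  MII  (L6)  txn=BusUpgr+Flush  M[L6]=72
step 27: P0: load  L6  ⟶  MII  (L6)  txn=∅  M[L6]=72
step 28: P0: store L0 := 68  ⟶  MII  (L0)  txn=BusUpgr  M[L0]=70
step 29: P0: load  L6  ⟶  MII  (L6)  txn=∅  M[L6]=72
step 30: P1: load  L6  ⟶  OSI  (L6)  txn=BusRd  M[L6]=72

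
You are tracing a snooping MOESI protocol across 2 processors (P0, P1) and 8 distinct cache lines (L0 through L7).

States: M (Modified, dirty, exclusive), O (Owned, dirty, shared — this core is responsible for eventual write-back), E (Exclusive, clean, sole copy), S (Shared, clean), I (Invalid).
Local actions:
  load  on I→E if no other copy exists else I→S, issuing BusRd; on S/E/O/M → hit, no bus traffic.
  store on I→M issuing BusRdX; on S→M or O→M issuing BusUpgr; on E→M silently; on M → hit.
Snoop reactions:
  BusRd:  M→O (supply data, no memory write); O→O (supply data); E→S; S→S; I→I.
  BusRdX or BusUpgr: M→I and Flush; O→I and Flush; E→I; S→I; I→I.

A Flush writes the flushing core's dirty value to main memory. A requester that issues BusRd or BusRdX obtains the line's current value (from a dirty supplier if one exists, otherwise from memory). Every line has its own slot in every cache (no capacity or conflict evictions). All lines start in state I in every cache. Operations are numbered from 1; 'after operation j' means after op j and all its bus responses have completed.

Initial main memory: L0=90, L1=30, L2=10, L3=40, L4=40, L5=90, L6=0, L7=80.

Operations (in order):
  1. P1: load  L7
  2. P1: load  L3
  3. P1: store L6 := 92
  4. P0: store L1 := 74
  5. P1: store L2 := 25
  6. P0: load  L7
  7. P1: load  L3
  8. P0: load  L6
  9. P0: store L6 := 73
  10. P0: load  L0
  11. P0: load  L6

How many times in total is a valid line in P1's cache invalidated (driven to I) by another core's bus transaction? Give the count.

1. P1: load  L7  bus=[BusRd]  L7: P0=I P1=E  mem[L7]=80
2. P1: load  L3  bus=[BusRd]  L3: P0=I P1=E  mem[L3]=40
3. P1: store L6 := 92  bus=[BusRdX]  L6: P0=I P1=M  mem[L6]=0
4. P0: store L1 := 74  bus=[BusRdX]  L1: P0=M P1=I  mem[L1]=30
5. P1: store L2 := 25  bus=[BusRdX]  L2: P0=I P1=M  mem[L2]=10
6. P0: load  L7  bus=[BusRd]  L7: P0=S P1=S  mem[L7]=80
7. P1: load  L3  bus=[-]  L3: P0=I P1=E  mem[L3]=40
8. P0: load  L6  bus=[BusRd]  L6: P0=S P1=O  mem[L6]=0
9. P0: store L6 := 73  bus=[BusUpgr,Flush]  L6: P0=M P1=I  mem[L6]=92
10. P0: load  L0  bus=[BusRd]  L0: P0=E P1=I  mem[L0]=90
11. P0: load  L6  bus=[-]  L6: P0=M P1=I  mem[L6]=92

invalidations = 1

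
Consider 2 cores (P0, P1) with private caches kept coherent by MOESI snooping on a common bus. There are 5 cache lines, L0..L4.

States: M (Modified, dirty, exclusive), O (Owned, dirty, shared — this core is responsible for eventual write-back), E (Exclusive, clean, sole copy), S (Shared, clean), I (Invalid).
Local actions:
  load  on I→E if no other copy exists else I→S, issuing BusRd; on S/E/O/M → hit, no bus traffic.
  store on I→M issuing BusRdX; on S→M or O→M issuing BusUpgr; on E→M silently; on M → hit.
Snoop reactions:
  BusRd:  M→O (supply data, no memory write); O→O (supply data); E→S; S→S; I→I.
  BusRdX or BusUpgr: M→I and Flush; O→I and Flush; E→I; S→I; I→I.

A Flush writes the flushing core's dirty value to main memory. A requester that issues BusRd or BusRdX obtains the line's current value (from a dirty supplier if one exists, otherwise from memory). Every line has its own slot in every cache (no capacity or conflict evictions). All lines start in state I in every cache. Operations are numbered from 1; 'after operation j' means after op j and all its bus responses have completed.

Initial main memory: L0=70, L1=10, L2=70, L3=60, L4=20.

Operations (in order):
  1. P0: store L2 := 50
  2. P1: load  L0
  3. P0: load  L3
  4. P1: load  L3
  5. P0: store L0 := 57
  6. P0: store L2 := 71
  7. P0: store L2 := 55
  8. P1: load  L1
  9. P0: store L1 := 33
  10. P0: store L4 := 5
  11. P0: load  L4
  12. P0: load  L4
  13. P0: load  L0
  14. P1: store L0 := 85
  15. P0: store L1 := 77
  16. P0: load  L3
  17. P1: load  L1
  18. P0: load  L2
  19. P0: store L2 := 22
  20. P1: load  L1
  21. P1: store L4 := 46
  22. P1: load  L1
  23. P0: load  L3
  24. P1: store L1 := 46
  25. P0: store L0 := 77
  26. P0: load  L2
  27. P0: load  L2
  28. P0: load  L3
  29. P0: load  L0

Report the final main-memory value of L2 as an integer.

memory[L2] = 70

step 1: P0: store L2 := 50  ⟶  MI  (L2)  txn=BusRdX  M[L2]=70
step 2: P1: load  L0  ⟶  IE  (L0)  txn=BusRd  M[L0]=70
step 3: P0: load  L3  ⟶  EI  (L3)  txn=BusRd  M[L3]=60
step 4: P1: load  L3  ⟶  SS  (L3)  txn=BusRd  M[L3]=60
step 5: P0: store L0 := 57  ⟶  MI  (L0)  txn=BusRdX  M[L0]=70
step 6: P0: store L2 := 71  ⟶  MI  (L2)  txn=∅  M[L2]=70
step 7: P0: store L2 := 55  ⟶  MI  (L2)  txn=∅  M[L2]=70
step 8: P1: load  L1  ⟶  IE  (L1)  txn=BusRd  M[L1]=10
step 9: P0: store L1 := 33  ⟶  MI  (L1)  txn=BusRdX  M[L1]=10
step 10: P0: store L4 := 5  ⟶  MI  (L4)  txn=BusRdX  M[L4]=20
step 11: P0: load  L4  ⟶  MI  (L4)  txn=∅  M[L4]=20
step 12: P0: load  L4  ⟶  MI  (L4)  txn=∅  M[L4]=20
step 13: P0: load  L0  ⟶  MI  (L0)  txn=∅  M[L0]=70
step 14: P1: store L0 := 85  ⟶  IM  (L0)  txn=BusRdX+Flush  M[L0]=57
step 15: P0: store L1 := 77  ⟶  MI  (L1)  txn=∅  M[L1]=10
step 16: P0: load  L3  ⟶  SS  (L3)  txn=∅  M[L3]=60
step 17: P1: load  L1  ⟶  OS  (L1)  txn=BusRd  M[L1]=10
step 18: P0: load  L2  ⟶  MI  (L2)  txn=∅  M[L2]=70
step 19: P0: store L2 := 22  ⟶  MI  (L2)  txn=∅  M[L2]=70
step 20: P1: load  L1  ⟶  OS  (L1)  txn=∅  M[L1]=10
step 21: P1: store L4 := 46  ⟶  IM  (L4)  txn=BusRdX+Flush  M[L4]=5
step 22: P1: load  L1  ⟶  OS  (L1)  txn=∅  M[L1]=10
step 23: P0: load  L3  ⟶  SS  (L3)  txn=∅  M[L3]=60
step 24: P1: store L1 := 46  ⟶  IM  (L1)  txn=BusUpgr+Flush  M[L1]=77
step 25: P0: store L0 := 77  ⟶  MI  (L0)  txn=BusRdX+Flush  M[L0]=85
step 26: P0: load  L2  ⟶  MI  (L2)  txn=∅  M[L2]=70
step 27: P0: load  L2  ⟶  MI  (L2)  txn=∅  M[L2]=70
step 28: P0: load  L3  ⟶  SS  (L3)  txn=∅  M[L3]=60
step 29: P0: load  L0  ⟶  MI  (L0)  txn=∅  M[L0]=85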